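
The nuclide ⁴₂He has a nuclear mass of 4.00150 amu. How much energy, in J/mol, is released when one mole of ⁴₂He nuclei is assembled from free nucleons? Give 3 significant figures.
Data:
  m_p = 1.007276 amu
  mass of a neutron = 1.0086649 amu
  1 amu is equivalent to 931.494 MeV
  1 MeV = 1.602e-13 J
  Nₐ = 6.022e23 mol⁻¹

Z = 2, so N = A − Z = 4 − 2 = 2.
Mass of separated nucleons = 2(1.007276) + 2(1.0086649) = 2.014552 + 2.0173298 = 4.0318818 amu
The mass defect is 4.0318818 − 4.00150 = 0.0303818 amu.
Converting to energy: 0.0303818 amu × 931.494 MeV/amu = 28.3005 MeV
Per nucleus in joules: 28.3005 MeV × 1.602e-13 J/MeV = 4.5337e-12 J
Per mole: 4.5337e-12 J × 6.022e23 mol⁻¹ = 2.7302e+12 J/mol

2.73e+12 J/mol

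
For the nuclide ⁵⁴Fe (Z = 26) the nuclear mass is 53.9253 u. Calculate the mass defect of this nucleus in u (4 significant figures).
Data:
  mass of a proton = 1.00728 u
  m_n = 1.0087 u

Total constituent mass: 26 × 1.00728 + 28 × 1.0087 = 54.43288 u
Δm = 54.43288 − 53.9253 = 0.50758 u

0.5076 u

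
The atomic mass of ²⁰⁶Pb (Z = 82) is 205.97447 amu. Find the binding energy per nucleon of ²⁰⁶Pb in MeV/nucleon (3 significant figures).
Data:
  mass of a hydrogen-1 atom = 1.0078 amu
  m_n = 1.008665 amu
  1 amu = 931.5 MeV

The nucleus contains 82 protons and 206 − 82 = 124 neutrons.
Σm = 82·m(¹H) + 124·m_n = 82.6396 + 125.074460 = 207.714060 amu
Mass defect Δm = 207.714060 − 205.97447 = 1.739590 amu
Binding energy = Δm·c² = 1.739590 × 931.5 MeV/amu = 1620.43 MeV
BE/A = 1620.43 MeV / 206 = 7.866 MeV/nucleon

7.87 MeV/nucleon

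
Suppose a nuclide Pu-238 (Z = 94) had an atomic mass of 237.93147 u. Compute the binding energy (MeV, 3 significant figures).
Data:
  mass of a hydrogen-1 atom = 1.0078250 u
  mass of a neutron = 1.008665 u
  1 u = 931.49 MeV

Mass of separated nucleons = 94(1.0078250) + 144(1.008665) = 94.7355500 + 145.247760 = 239.9833100 u
The mass defect is 239.9833100 − 237.93147 = 2.0518400 u.
E_B = 2.0518400 × 931.49 = 1911.27 MeV

1910 MeV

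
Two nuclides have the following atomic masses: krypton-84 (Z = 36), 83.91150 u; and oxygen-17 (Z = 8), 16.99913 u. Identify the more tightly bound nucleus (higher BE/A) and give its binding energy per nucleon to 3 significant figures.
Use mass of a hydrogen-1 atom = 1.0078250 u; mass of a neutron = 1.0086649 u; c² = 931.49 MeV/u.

krypton-84: Σm = 36(1.0078250) + 48(1.0086649) = 84.6976152 u; Δm = 0.7861152 u; E_B = 732.26 MeV; E_B/A = 8.717 MeV
oxygen-17: Σm = 8(1.0078250) + 9(1.0086649) = 17.1405841 u; Δm = 0.1414541 u; E_B = 131.76 MeV; E_B/A = 7.751 MeV
krypton-84 has the higher binding energy per nucleon, so it is the more tightly bound nucleus.

krypton-84; 8.72 MeV/nucleon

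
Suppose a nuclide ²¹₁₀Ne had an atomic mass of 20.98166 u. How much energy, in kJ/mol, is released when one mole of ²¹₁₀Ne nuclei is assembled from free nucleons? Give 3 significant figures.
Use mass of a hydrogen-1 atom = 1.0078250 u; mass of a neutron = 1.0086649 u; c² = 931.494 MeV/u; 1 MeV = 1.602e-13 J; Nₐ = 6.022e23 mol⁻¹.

1.72e+10 kJ/mol

Mass of separated nucleons = 10(1.0078250) + 11(1.0086649) = 10.0782500 + 11.0953139 = 21.1735639 u
The mass defect is 21.1735639 − 20.98166 = 0.1919039 u.
E_B = 0.1919039 × 931.494 = 178.757 MeV
Per nucleus in joules: 178.757 MeV × 1.602e-13 J/MeV = 2.8637e-11 J
Per mole: 2.8637e-11 J × 6.022e23 mol⁻¹ = 1.7245e+13 J/mol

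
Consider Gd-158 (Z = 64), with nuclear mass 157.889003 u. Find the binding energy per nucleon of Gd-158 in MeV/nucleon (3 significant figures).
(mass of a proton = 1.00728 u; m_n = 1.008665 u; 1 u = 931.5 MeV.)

With 64 protons and 94 neutrons (A = 158):
Mass of separated nucleons = 64(1.00728) + 94(1.008665) = 64.46592 + 94.814510 = 159.280430 u
The mass defect is 159.280430 − 157.889003 = 1.391427 u.
E_B = 1.391427 × 931.5 = 1296.11 MeV
Per nucleon: 1296.11 / 158 = 8.203 MeV

8.20 MeV/nucleon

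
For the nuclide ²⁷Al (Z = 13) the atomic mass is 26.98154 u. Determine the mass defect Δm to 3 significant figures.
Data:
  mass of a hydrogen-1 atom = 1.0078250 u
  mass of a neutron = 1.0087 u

The nucleus contains 13 protons and 27 − 13 = 14 neutrons.
Σm = 13·m(¹H) + 14·m_n = 13.1017250 + 14.1218 = 27.2235250 u
Δm = 27.2235250 − 26.98154 = 0.2419850 u

0.242 u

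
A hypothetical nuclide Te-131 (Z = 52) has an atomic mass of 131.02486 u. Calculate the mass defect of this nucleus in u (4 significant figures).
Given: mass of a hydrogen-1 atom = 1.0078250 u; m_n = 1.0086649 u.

1.067 u

Total constituent mass: 52 × 1.0078250 + 79 × 1.0086649 = 132.0914271 u
Δm = 132.0914271 − 131.02486 = 1.0665671 u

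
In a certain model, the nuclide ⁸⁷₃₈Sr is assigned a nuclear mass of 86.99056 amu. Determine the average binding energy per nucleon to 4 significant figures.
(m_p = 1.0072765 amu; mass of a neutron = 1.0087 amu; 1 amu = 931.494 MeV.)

Z = 38, so N = A − Z = 87 − 38 = 49.
Mass of separated nucleons = 38(1.0072765) + 49(1.0087) = 38.2765070 + 49.4263 = 87.7028070 amu
The mass defect is 87.7028070 − 86.99056 = 0.7122470 amu.
Binding energy = Δm·c² = 0.7122470 × 931.494 MeV/amu = 663.454 MeV
Dividing by A = 87 gives 7.626 MeV per nucleon.

7.626 MeV/nucleon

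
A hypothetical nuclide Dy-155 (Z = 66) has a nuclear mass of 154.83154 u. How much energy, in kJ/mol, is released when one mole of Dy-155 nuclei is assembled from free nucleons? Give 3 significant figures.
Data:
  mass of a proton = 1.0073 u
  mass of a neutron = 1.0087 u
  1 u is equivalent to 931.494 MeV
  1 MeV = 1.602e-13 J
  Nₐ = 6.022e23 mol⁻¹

Mass of separated nucleons = 66(1.0073) + 89(1.0087) = 66.4818 + 89.7743 = 156.2561 u
Δm = 156.2561 − 154.83154 = 1.42456 u
Binding energy = Δm·c² = 1.42456 × 931.494 MeV/u = 1326.97 MeV
Per nucleus in joules: 1326.97 MeV × 1.602e-13 J/MeV = 2.1258e-10 J
Per mole: 2.1258e-10 J × 6.022e23 mol⁻¹ = 1.2802e+14 J/mol

1.28e+11 kJ/mol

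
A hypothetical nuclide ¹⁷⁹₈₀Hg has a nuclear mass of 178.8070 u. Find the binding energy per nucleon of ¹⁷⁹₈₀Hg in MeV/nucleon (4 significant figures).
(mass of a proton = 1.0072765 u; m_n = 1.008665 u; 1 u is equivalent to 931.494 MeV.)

8.498 MeV/nucleon

Mass of separated nucleons = 80(1.0072765) + 99(1.008665) = 80.5821200 + 99.857835 = 180.4399550 u
Mass defect Δm = 180.4399550 − 178.8070 = 1.6329550 u
E_B = 1.6329550 × 931.494 = 1521.09 MeV
Dividing by A = 179 gives 8.498 MeV per nucleon.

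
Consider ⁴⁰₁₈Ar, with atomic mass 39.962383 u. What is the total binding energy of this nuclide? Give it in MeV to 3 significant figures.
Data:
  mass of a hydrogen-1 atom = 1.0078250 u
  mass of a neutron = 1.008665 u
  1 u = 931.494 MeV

344 MeV

Σm = 18·m(¹H) + 22·m_n = 18.1408500 + 22.190630 = 40.3314800 u
Mass defect Δm = 40.3314800 − 39.962383 = 0.3690970 u
Binding energy = Δm·c² = 0.3690970 × 931.494 MeV/u = 343.812 MeV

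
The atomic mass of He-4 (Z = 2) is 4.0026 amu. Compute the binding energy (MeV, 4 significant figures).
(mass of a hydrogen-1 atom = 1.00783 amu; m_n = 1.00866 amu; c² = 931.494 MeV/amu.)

28.30 MeV

Z = 2, so N = A − Z = 4 − 2 = 2.
Σm = 2·m(¹H) + 2·m_n = 2.01566 + 2.01732 = 4.03298 amu
Mass defect Δm = 4.03298 − 4.0026 = 0.03038 amu
Converting to energy: 0.03038 amu × 931.494 MeV/amu = 28.2988 MeV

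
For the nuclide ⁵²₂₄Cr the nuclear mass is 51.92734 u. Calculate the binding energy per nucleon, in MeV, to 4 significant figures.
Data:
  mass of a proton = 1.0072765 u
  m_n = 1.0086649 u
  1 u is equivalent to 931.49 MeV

With 24 protons and 28 neutrons (A = 52):
Total constituent mass: 24 × 1.0072765 + 28 × 1.0086649 = 52.4172532 u
Δm = 52.4172532 − 51.92734 = 0.4899132 u
E_B = 0.4899132 × 931.49 = 456.349 MeV
Dividing by A = 52 gives 8.776 MeV per nucleon.

8.776 MeV/nucleon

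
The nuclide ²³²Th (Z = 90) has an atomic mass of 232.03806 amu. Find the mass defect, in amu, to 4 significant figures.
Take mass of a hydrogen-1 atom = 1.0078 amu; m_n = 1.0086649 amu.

The nucleus contains 90 protons and 232 − 90 = 142 neutrons.
Σm = 90·m(¹H) + 142·m_n = 90.7020 + 143.2304158 = 233.9324158 amu
Mass defect Δm = 233.9324158 − 232.03806 = 1.8943558 amu

1.894 amu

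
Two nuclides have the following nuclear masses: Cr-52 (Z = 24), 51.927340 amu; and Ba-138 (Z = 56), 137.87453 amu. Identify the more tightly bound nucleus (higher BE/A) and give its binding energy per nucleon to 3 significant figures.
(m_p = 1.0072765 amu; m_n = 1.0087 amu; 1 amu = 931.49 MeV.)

Cr-52: Σm = 24(1.0072765) + 28(1.0087) = 52.4182360 amu; Δm = 0.4908960 amu; E_B = 457.265 MeV; E_B/A = 8.794 MeV
Ba-138: Σm = 56(1.0072765) + 82(1.0087) = 139.1208840 amu; Δm = 1.2463540 amu; E_B = 1161.0 MeV; E_B/A = 8.413 MeV
Cr-52 has the higher binding energy per nucleon, so it is the more tightly bound nucleus.

Cr-52; 8.79 MeV/nucleon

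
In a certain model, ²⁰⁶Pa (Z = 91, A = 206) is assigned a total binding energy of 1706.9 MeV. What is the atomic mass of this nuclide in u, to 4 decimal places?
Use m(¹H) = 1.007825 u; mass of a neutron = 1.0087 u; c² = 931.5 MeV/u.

205.8802 u

Mass defect = 1706.9 MeV / (931.5 MeV/u) = 1.832421 u
Constituent mass = 91(1.007825) + 115(1.0087) = 207.712575 u
Atomic mass = 207.712575 − 1.832421 = 205.880154 u ≈ 205.8802 u (to 4 decimal places)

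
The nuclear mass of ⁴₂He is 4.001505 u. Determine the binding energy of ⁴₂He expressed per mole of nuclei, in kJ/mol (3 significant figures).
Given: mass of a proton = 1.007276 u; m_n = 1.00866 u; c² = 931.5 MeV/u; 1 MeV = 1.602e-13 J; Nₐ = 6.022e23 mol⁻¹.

The nucleus contains 2 protons and 4 − 2 = 2 neutrons.
Mass of separated nucleons = 2(1.007276) + 2(1.00866) = 2.014552 + 2.01732 = 4.031872 u
The mass defect is 4.031872 − 4.001505 = 0.030367 u.
Converting to energy: 0.030367 u × 931.5 MeV/u = 28.2869 MeV
Per nucleus in joules: 28.2869 MeV × 1.602e-13 J/MeV = 4.5316e-12 J
Per mole: 4.5316e-12 J × 6.022e23 mol⁻¹ = 2.7289e+12 J/mol

2.73e+09 kJ/mol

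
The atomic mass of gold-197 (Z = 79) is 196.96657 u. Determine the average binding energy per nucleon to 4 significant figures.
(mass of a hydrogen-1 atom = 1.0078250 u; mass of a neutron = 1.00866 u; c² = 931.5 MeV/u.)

Total constituent mass: 79 × 1.0078250 + 118 × 1.00866 = 198.6400550 u
Δm = 198.6400550 − 196.96657 = 1.6734850 u
Converting to energy: 1.6734850 u × 931.5 MeV/u = 1558.85 MeV
Per nucleon: 1558.85 / 197 = 7.913 MeV

7.913 MeV/nucleon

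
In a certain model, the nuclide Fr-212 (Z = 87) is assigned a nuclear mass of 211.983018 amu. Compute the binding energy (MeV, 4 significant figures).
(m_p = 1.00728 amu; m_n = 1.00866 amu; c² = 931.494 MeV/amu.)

The nucleus contains 87 protons and 212 − 87 = 125 neutrons.
Σm = 87·m_p + 125·m_n = 87.63336 + 126.08250 = 213.71586 amu
Mass defect Δm = 213.71586 − 211.983018 = 1.732842 amu
E_B = 1.732842 × 931.494 = 1614.13 MeV

1614 MeV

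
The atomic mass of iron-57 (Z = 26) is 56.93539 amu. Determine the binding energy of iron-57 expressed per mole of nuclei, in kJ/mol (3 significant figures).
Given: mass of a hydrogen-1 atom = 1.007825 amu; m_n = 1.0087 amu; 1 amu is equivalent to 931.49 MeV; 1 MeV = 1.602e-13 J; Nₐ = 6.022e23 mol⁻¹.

4.83e+10 kJ/mol

Mass of separated nucleons = 26(1.007825) + 31(1.0087) = 26.203450 + 31.2697 = 57.473150 amu
The mass defect is 57.473150 − 56.93539 = 0.537760 amu.
E_B = 0.537760 × 931.49 = 500.918 MeV
Per nucleus in joules: 500.918 MeV × 1.602e-13 J/MeV = 8.0247e-11 J
Per mole: 8.0247e-11 J × 6.022e23 mol⁻¹ = 4.8325e+13 J/mol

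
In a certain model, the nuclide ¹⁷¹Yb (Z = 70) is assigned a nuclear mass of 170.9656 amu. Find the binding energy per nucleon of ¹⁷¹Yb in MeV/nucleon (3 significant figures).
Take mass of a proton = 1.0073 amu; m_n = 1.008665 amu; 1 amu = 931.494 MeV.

Σm = 70·m_p + 101·m_n = 70.5110 + 101.875165 = 172.386165 amu
The mass defect is 172.386165 − 170.9656 = 1.420565 amu.
Binding energy = Δm·c² = 1.420565 × 931.494 MeV/amu = 1323.25 MeV
Per nucleon: 1323.25 / 171 = 7.738 MeV

7.74 MeV/nucleon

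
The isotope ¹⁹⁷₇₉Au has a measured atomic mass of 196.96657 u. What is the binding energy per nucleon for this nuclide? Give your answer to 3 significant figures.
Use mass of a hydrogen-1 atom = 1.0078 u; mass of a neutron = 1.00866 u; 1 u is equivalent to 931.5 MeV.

7.90 MeV/nucleon

Mass of separated nucleons = 79(1.0078) + 118(1.00866) = 79.6162 + 119.02188 = 198.63808 u
The mass defect is 198.63808 − 196.96657 = 1.67151 u.
Converting to energy: 1.67151 u × 931.5 MeV/u = 1557.01 MeV
BE/A = 1557.01 MeV / 197 = 7.904 MeV/nucleon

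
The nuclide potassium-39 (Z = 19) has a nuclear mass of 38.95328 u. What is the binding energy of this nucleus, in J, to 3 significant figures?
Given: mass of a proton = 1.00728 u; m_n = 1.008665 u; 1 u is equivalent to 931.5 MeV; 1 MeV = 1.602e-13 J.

Mass of separated nucleons = 19(1.00728) + 20(1.008665) = 19.13832 + 20.173300 = 39.311620 u
The mass defect is 39.311620 − 38.95328 = 0.358340 u.
Converting to energy: 0.358340 u × 931.5 MeV/u = 333.794 MeV
In joules: 333.794 MeV × 1.602e-13 J/MeV = 5.3474e-11 J

5.35e-11 J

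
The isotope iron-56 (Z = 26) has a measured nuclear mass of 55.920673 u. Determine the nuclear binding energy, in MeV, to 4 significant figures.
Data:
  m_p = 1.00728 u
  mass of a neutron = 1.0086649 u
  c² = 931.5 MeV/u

Z = 26, so N = A − Z = 56 − 26 = 30.
Total constituent mass: 26 × 1.00728 + 30 × 1.0086649 = 56.4492270 u
Mass defect Δm = 56.4492270 − 55.920673 = 0.5285540 u
Binding energy = Δm·c² = 0.5285540 × 931.5 MeV/u = 492.348 MeV

492.3 MeV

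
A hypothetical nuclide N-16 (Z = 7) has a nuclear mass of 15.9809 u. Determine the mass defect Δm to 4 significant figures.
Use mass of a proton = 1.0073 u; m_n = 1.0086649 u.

0.1482 u

Z = 7, so N = A − Z = 16 − 7 = 9.
Total constituent mass: 7 × 1.0073 + 9 × 1.0086649 = 16.1290841 u
Mass defect Δm = 16.1290841 − 15.9809 = 0.1481841 u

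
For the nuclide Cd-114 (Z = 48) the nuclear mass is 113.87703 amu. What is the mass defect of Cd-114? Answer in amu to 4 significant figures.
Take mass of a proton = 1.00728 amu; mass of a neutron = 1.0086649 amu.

Mass of separated nucleons = 48(1.00728) + 66(1.0086649) = 48.34944 + 66.5718834 = 114.9213234 amu
Mass defect Δm = 114.9213234 − 113.87703 = 1.0442934 amu

1.044 amu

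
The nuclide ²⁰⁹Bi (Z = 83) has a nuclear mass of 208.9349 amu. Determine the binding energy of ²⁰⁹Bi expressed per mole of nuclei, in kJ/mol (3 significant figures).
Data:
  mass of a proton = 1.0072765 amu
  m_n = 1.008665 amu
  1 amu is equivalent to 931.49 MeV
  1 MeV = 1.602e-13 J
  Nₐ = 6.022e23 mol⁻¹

1.58e+11 kJ/mol

The nucleus contains 83 protons and 209 − 83 = 126 neutrons.
Σm = 83·m_p + 126·m_n = 83.6039495 + 127.091790 = 210.6957395 amu
The mass defect is 210.6957395 − 208.9349 = 1.7608395 amu.
E_B = 1.7608395 × 931.49 = 1640.20 MeV
Per nucleus in joules: 1640.20 MeV × 1.602e-13 J/MeV = 2.6276e-10 J
Per mole: 2.6276e-10 J × 6.022e23 mol⁻¹ = 1.5823e+14 J/mol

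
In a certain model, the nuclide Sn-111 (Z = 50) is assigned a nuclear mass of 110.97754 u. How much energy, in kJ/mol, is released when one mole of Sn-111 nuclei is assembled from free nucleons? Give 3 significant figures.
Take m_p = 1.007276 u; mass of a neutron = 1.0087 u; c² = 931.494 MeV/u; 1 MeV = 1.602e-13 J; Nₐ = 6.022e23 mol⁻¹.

With 50 protons and 61 neutrons (A = 111):
Total constituent mass: 50 × 1.007276 + 61 × 1.0087 = 111.894500 u
The mass defect is 111.894500 − 110.97754 = 0.916960 u.
Binding energy = Δm·c² = 0.916960 × 931.494 MeV/u = 854.143 MeV
Per nucleus in joules: 854.143 MeV × 1.602e-13 J/MeV = 1.3683e-10 J
Per mole: 1.3683e-10 J × 6.022e23 mol⁻¹ = 8.2399e+13 J/mol

8.24e+10 kJ/mol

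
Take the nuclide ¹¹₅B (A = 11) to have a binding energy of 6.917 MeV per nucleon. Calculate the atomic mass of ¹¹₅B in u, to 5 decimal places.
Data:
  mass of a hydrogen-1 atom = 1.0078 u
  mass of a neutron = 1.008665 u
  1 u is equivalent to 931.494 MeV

Total binding energy = 11 × 6.917 = 76.087 MeV
Mass defect = 76.087 MeV / (931.494 MeV/u) = 0.0816828 u
Constituent mass = 5(1.0078) + 6(1.008665) = 11.090990 u
Atomic mass = 11.090990 − 0.0816828 = 11.0093072 u ≈ 11.00931 u (to 5 decimal places)

11.00931 u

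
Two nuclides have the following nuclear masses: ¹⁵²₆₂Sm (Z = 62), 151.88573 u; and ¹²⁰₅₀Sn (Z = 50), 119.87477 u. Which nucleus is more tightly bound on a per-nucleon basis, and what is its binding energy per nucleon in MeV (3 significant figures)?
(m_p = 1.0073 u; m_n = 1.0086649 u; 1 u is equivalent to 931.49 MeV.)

¹⁵²₆₂Sm: Σm = 62(1.0073) + 90(1.0086649) = 153.2324410 u; Δm = 1.3467110 u; E_B = 1254.4 MeV; E_B/A = 8.253 MeV
¹²⁰₅₀Sn: Σm = 50(1.0073) + 70(1.0086649) = 120.9715430 u; Δm = 1.0967730 u; E_B = 1021.63 MeV; E_B/A = 8.514 MeV
¹²⁰₅₀Sn has the higher binding energy per nucleon, so it is the more tightly bound nucleus.

¹²⁰₅₀Sn; 8.51 MeV/nucleon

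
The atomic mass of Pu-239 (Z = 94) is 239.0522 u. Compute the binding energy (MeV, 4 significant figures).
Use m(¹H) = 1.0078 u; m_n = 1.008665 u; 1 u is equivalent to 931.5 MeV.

The nucleus contains 94 protons and 239 − 94 = 145 neutrons.
Mass of separated nucleons = 94(1.0078) + 145(1.008665) = 94.7332 + 146.256425 = 240.989625 u
Mass defect Δm = 240.989625 − 239.0522 = 1.937425 u
Converting to energy: 1.937425 u × 931.5 MeV/u = 1804.71 MeV

1805 MeV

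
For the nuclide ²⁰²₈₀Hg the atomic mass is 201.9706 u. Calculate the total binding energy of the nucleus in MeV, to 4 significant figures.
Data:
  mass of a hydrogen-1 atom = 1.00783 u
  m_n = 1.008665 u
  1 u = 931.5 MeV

1596 MeV

With 80 protons and 122 neutrons (A = 202):
Total constituent mass: 80 × 1.00783 + 122 × 1.008665 = 203.683530 u
Mass defect Δm = 203.683530 − 201.9706 = 1.712930 u
Converting to energy: 1.712930 u × 931.5 MeV/u = 1595.59 MeV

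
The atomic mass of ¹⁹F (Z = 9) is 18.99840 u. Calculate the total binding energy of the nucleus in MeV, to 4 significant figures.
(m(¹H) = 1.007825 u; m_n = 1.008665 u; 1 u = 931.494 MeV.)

With 9 protons and 10 neutrons (A = 19):
Mass of separated nucleons = 9(1.007825) + 10(1.008665) = 9.070425 + 10.086650 = 19.157075 u
The mass defect is 19.157075 − 18.99840 = 0.158675 u.
Binding energy = Δm·c² = 0.158675 × 931.494 MeV/u = 147.805 MeV

147.8 MeV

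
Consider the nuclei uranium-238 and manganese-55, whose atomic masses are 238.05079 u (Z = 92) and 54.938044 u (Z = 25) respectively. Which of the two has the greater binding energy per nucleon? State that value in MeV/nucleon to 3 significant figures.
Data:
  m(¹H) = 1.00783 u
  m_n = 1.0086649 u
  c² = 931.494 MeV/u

manganese-55; 8.77 MeV/nucleon

uranium-238: Σm = 92(1.00783) + 146(1.0086649) = 239.9854354 u; Δm = 1.9346454 u; E_B = 1802.1 MeV; E_B/A = 7.572 MeV
manganese-55: Σm = 25(1.00783) + 30(1.0086649) = 55.4556970 u; Δm = 0.5176530 u; E_B = 482.19 MeV; E_B/A = 8.767 MeV
manganese-55 has the higher binding energy per nucleon, so it is the more tightly bound nucleus.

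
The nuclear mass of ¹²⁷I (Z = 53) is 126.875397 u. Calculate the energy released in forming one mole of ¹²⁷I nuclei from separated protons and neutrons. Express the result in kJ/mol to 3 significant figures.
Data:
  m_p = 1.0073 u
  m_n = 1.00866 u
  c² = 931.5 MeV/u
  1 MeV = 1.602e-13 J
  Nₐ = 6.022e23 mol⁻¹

1.04e+11 kJ/mol

With 53 protons and 74 neutrons (A = 127):
Mass of separated nucleons = 53(1.0073) + 74(1.00866) = 53.3869 + 74.64084 = 128.02774 u
The mass defect is 128.02774 − 126.875397 = 1.152343 u.
Binding energy = Δm·c² = 1.152343 × 931.5 MeV/u = 1073.41 MeV
Per nucleus in joules: 1073.41 MeV × 1.602e-13 J/MeV = 1.7196e-10 J
Per mole: 1.7196e-10 J × 6.022e23 mol⁻¹ = 1.0355e+14 J/mol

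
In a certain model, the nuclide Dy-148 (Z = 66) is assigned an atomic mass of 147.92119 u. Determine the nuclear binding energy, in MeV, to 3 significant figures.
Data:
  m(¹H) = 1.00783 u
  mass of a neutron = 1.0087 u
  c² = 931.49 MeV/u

1220 MeV

Σm = 66·m(¹H) + 82·m_n = 66.51678 + 82.7134 = 149.23018 u
Δm = 149.23018 − 147.92119 = 1.30899 u
Binding energy = Δm·c² = 1.30899 × 931.49 MeV/u = 1219.31 MeV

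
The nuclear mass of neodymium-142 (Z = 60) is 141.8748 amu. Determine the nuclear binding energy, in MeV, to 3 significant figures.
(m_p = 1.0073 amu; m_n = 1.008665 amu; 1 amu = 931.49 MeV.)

With 60 protons and 82 neutrons (A = 142):
Mass of separated nucleons = 60(1.0073) + 82(1.008665) = 60.4380 + 82.710530 = 143.148530 amu
Mass defect Δm = 143.148530 − 141.8748 = 1.273730 amu
Converting to energy: 1.273730 amu × 931.49 MeV/amu = 1186.47 MeV

1190 MeV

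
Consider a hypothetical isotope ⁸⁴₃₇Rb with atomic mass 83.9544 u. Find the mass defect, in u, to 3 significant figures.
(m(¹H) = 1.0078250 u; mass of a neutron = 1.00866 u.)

0.742 u

Z = 37, so N = A − Z = 84 − 37 = 47.
Total constituent mass: 37 × 1.0078250 + 47 × 1.00866 = 84.6965450 u
The mass defect is 84.6965450 − 83.9544 = 0.7421450 u.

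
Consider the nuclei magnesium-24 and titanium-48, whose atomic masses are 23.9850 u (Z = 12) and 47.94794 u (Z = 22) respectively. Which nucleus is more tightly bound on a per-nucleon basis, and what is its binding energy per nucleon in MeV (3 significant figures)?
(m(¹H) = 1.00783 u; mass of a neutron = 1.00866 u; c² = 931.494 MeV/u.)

titanium-48; 8.72 MeV/nucleon

magnesium-24: Σm = 12(1.00783) + 12(1.00866) = 24.19788 u; Δm = 0.21288 u; E_B = 198.296 MeV; E_B/A = 8.262 MeV
titanium-48: Σm = 22(1.00783) + 26(1.00866) = 48.39742 u; Δm = 0.44948 u; E_B = 418.69 MeV; E_B/A = 8.723 MeV
titanium-48 has the higher binding energy per nucleon, so it is the more tightly bound nucleus.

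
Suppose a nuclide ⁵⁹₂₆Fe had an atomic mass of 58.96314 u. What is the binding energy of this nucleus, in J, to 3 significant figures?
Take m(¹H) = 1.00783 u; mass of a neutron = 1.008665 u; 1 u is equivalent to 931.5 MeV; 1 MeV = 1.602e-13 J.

7.86e-11 J

Mass of separated nucleons = 26(1.00783) + 33(1.008665) = 26.20358 + 33.285945 = 59.489525 u
Δm = 59.489525 − 58.96314 = 0.526385 u
E_B = 0.526385 × 931.5 = 490.328 MeV
In joules: 490.328 MeV × 1.602e-13 J/MeV = 7.8551e-11 J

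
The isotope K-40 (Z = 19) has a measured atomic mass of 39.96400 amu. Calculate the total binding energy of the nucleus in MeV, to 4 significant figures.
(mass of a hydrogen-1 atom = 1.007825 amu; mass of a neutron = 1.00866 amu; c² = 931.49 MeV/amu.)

The nucleus contains 19 protons and 40 − 19 = 21 neutrons.
Σm = 19·m(¹H) + 21·m_n = 19.148675 + 21.18186 = 40.330535 amu
Mass defect Δm = 40.330535 − 39.96400 = 0.366535 amu
E_B = 0.366535 × 931.49 = 341.424 MeV

341.4 MeV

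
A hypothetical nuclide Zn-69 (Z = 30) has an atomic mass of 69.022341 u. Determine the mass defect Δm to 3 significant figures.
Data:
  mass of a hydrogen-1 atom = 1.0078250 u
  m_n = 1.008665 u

The nucleus contains 30 protons and 69 − 30 = 39 neutrons.
Total constituent mass: 30 × 1.0078250 + 39 × 1.008665 = 69.5726850 u
Mass defect Δm = 69.5726850 − 69.022341 = 0.5503440 u

0.550 u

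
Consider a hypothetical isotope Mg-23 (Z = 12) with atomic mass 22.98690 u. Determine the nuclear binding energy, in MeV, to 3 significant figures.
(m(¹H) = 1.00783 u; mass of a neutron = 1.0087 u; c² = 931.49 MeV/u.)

Mass of separated nucleons = 12(1.00783) + 11(1.0087) = 12.09396 + 11.0957 = 23.18966 u
The mass defect is 23.18966 − 22.98690 = 0.20276 u.
Binding energy = Δm·c² = 0.20276 × 931.49 MeV/u = 188.869 MeV

189 MeV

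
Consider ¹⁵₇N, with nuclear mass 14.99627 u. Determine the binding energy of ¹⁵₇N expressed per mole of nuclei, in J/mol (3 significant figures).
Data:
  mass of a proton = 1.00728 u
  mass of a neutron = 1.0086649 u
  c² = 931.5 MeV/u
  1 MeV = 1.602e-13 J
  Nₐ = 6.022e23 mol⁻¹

1.11e+13 J/mol

With 7 protons and 8 neutrons (A = 15):
Mass of separated nucleons = 7(1.00728) + 8(1.0086649) = 7.05096 + 8.0693192 = 15.1202792 u
Δm = 15.1202792 − 14.99627 = 0.1240092 u
Binding energy = Δm·c² = 0.1240092 × 931.5 MeV/u = 115.515 MeV
Per nucleus in joules: 115.515 MeV × 1.602e-13 J/MeV = 1.8506e-11 J
Per mole: 1.8506e-11 J × 6.022e23 mol⁻¹ = 1.1144e+13 J/mol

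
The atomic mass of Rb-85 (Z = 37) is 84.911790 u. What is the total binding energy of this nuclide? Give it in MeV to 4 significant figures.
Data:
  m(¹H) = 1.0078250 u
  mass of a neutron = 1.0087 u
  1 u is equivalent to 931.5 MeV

740.9 MeV

Z = 37, so N = A − Z = 85 − 37 = 48.
Mass of separated nucleons = 37(1.0078250) + 48(1.0087) = 37.2895250 + 48.4176 = 85.7071250 u
The mass defect is 85.7071250 − 84.911790 = 0.7953350 u.
Binding energy = Δm·c² = 0.7953350 × 931.5 MeV/u = 740.855 MeV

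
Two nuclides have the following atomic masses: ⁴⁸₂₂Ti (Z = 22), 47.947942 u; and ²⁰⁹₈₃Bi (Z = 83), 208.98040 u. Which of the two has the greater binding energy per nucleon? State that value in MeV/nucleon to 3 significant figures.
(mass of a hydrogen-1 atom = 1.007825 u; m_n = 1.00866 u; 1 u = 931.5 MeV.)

⁴⁸₂₂Ti: Σm = 22(1.007825) + 26(1.00866) = 48.397310 u; Δm = 0.449368 u; E_B = 418.59 MeV; E_B/A = 8.721 MeV
²⁰⁹₈₃Bi: Σm = 83(1.007825) + 126(1.00866) = 210.740635 u; Δm = 1.760235 u; E_B = 1639.7 MeV; E_B/A = 7.845 MeV
⁴⁸₂₂Ti has the higher binding energy per nucleon, so it is the more tightly bound nucleus.

⁴⁸₂₂Ti; 8.72 MeV/nucleon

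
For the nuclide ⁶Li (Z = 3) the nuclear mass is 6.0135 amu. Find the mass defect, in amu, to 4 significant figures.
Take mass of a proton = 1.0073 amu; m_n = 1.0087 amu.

0.03450 amu

Z = 3, so N = A − Z = 6 − 3 = 3.
Σm = 3·m_p + 3·m_n = 3.0219 + 3.0261 = 6.0480 amu
Mass defect Δm = 6.0480 − 6.0135 = 0.0345 amu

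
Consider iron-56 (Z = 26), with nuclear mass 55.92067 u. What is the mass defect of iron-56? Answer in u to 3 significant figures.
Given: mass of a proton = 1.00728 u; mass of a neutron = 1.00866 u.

0.528 u

Total constituent mass: 26 × 1.00728 + 30 × 1.00866 = 56.44908 u
Δm = 56.44908 − 55.92067 = 0.52841 u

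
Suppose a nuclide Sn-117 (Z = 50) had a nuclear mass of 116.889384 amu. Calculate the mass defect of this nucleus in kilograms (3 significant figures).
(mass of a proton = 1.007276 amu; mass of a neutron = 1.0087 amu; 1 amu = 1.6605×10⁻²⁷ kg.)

1.76e-27 kg

Mass of separated nucleons = 50(1.007276) + 67(1.0087) = 50.363800 + 67.5829 = 117.946700 amu
The mass defect is 117.946700 − 116.889384 = 1.057316 amu.
In SI units: 1.057316 amu × 1.6605×10⁻²⁷ kg/amu = 1.7557e-27 kg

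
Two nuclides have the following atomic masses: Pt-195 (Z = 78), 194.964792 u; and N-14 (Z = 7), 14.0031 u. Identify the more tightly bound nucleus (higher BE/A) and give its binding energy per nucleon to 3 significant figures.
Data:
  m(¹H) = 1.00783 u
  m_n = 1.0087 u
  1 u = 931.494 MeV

Pt-195: Σm = 78(1.00783) + 117(1.0087) = 196.62864 u; Δm = 1.663848 u; E_B = 1549.9 MeV; E_B/A = 7.948 MeV
N-14: Σm = 7(1.00783) + 7(1.0087) = 14.11571 u; Δm = 0.11261 u; E_B = 104.90 MeV; E_B/A = 7.493 MeV
Pt-195 has the higher binding energy per nucleon, so it is the more tightly bound nucleus.

Pt-195; 7.95 MeV/nucleon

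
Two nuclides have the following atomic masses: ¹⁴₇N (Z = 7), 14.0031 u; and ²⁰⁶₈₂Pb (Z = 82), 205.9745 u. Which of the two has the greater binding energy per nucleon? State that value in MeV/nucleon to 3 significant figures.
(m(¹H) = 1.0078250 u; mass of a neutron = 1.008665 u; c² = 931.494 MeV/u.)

¹⁴₇N: Σm = 7(1.0078250) + 7(1.008665) = 14.1154300 u; Δm = 0.1123300 u; E_B = 104.63 MeV; E_B/A = 7.474 MeV
²⁰⁶₈₂Pb: Σm = 82(1.0078250) + 124(1.008665) = 207.7161100 u; Δm = 1.7416100 u; E_B = 1622.3 MeV; E_B/A = 7.875 MeV
²⁰⁶₈₂Pb has the higher binding energy per nucleon, so it is the more tightly bound nucleus.

²⁰⁶₈₂Pb; 7.88 MeV/nucleon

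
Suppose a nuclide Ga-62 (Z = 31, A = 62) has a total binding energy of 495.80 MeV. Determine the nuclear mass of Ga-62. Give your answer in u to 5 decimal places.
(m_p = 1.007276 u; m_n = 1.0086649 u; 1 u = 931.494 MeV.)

61.96190 u

Mass defect = 495.80 MeV / (931.494 MeV/u) = 0.5322632 u
Constituent mass = 31(1.007276) + 31(1.0086649) = 62.4941679 u
Nuclear mass = 62.4941679 − 0.5322632 = 61.9619047 u ≈ 61.96190 u (to 5 decimal places)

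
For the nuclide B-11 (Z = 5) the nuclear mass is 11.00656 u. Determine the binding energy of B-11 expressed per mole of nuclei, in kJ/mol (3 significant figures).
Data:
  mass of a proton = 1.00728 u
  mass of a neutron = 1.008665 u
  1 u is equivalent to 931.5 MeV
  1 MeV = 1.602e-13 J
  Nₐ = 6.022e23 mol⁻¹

7.35e+09 kJ/mol

Z = 5, so N = A − Z = 11 − 5 = 6.
Mass of separated nucleons = 5(1.00728) + 6(1.008665) = 5.03640 + 6.051990 = 11.088390 u
Mass defect Δm = 11.088390 − 11.00656 = 0.081830 u
Converting to energy: 0.081830 u × 931.5 MeV/u = 76.2246 MeV
Per nucleus in joules: 76.2246 MeV × 1.602e-13 J/MeV = 1.2211e-11 J
Per mole: 1.2211e-11 J × 6.022e23 mol⁻¹ = 7.3535e+12 J/mol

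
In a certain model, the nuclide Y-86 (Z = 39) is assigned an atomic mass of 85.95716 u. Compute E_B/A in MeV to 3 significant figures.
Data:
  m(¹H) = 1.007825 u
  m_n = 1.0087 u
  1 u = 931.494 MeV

8.20 MeV/nucleon

Mass of separated nucleons = 39(1.007825) + 47(1.0087) = 39.305175 + 47.4089 = 86.714075 u
Mass defect Δm = 86.714075 − 85.95716 = 0.756915 u
E_B = 0.756915 × 931.494 = 705.062 MeV
Dividing by A = 86 gives 8.198 MeV per nucleon.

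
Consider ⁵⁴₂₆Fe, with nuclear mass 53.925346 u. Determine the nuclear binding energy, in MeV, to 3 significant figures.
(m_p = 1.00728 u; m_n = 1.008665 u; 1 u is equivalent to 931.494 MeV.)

Σm = 26·m_p + 28·m_n = 26.18928 + 28.242620 = 54.431900 u
The mass defect is 54.431900 − 53.925346 = 0.506554 u.
E_B = 0.506554 × 931.494 = 471.852 MeV

472 MeV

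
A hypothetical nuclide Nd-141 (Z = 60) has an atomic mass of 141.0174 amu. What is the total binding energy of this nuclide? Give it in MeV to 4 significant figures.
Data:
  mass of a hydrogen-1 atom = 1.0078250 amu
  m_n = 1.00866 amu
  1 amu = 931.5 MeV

1075 MeV

Mass of separated nucleons = 60(1.0078250) + 81(1.00866) = 60.4695000 + 81.70146 = 142.1709600 amu
The mass defect is 142.1709600 − 141.0174 = 1.1535600 amu.
E_B = 1.1535600 × 931.5 = 1074.54 MeV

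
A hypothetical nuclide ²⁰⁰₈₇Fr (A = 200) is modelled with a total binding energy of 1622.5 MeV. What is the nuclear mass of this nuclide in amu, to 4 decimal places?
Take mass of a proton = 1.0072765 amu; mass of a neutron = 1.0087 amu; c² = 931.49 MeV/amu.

Mass defect = 1622.5 MeV / (931.49 MeV/amu) = 1.741833 amu
Constituent mass = 87(1.0072765) + 113(1.0087) = 201.6161555 amu
Nuclear mass = 201.6161555 − 1.741833 = 199.8743225 amu ≈ 199.8743 amu (to 4 decimal places)

199.8743 amu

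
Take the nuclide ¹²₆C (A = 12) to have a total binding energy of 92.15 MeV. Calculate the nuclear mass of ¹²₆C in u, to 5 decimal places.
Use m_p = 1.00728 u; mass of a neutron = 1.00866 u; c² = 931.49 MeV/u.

11.99671 u

Mass defect = 92.15 MeV / (931.49 MeV/u) = 0.0989275 u
Constituent mass = 6(1.00728) + 6(1.00866) = 12.09564 u
Nuclear mass = 12.09564 − 0.0989275 = 11.9967125 u ≈ 11.99671 u (to 5 decimal places)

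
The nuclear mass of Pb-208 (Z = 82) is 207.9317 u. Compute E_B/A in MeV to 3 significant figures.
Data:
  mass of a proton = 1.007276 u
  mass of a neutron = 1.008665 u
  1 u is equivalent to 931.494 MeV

7.87 MeV/nucleon

Total constituent mass: 82 × 1.007276 + 126 × 1.008665 = 209.688422 u
Δm = 209.688422 − 207.9317 = 1.756722 u
Binding energy = Δm·c² = 1.756722 × 931.494 MeV/u = 1636.38 MeV
Dividing by A = 208 gives 7.867 MeV per nucleon.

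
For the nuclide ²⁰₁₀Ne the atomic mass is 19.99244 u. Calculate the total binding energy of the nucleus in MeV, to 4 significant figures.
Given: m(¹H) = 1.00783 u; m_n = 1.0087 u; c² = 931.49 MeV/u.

The nucleus contains 10 protons and 20 − 10 = 10 neutrons.
Σm = 10·m(¹H) + 10·m_n = 10.07830 + 10.0870 = 20.16530 u
The mass defect is 20.16530 − 19.99244 = 0.17286 u.
Converting to energy: 0.17286 u × 931.49 MeV/u = 161.017 MeV

161.0 MeV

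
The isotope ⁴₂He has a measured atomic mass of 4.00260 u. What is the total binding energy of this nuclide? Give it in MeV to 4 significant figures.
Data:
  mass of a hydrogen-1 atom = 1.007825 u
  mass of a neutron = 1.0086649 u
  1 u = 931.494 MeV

28.30 MeV

Z = 2, so N = A − Z = 4 − 2 = 2.
Σm = 2·m(¹H) + 2·m_n = 2.015650 + 2.0173298 = 4.0329798 u
Mass defect Δm = 4.0329798 − 4.00260 = 0.0303798 u
Binding energy = Δm·c² = 0.0303798 × 931.494 MeV/u = 28.2986 MeV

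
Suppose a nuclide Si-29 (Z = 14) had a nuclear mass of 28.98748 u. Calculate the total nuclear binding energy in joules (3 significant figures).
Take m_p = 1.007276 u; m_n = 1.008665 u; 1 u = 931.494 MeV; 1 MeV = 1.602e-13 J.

Z = 14, so N = A − Z = 29 − 14 = 15.
Total constituent mass: 14 × 1.007276 + 15 × 1.008665 = 29.231839 u
The mass defect is 29.231839 − 28.98748 = 0.244359 u.
Binding energy = Δm·c² = 0.244359 × 931.494 MeV/u = 227.619 MeV
In joules: 227.619 MeV × 1.602e-13 J/MeV = 3.6465e-11 J

3.65e-11 J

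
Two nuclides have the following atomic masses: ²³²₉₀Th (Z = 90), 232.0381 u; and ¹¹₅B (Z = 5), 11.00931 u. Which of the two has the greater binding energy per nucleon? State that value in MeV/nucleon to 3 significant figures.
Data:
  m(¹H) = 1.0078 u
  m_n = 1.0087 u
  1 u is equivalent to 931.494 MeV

²³²₉₀Th; 7.63 MeV/nucleon

²³²₉₀Th: Σm = 90(1.0078) + 142(1.0087) = 233.9374 u; Δm = 1.8993 u; E_B = 1769.2 MeV; E_B/A = 7.626 MeV
¹¹₅B: Σm = 5(1.0078) + 6(1.0087) = 11.0912 u; Δm = 0.08189 u; E_B = 76.280 MeV; E_B/A = 6.9345 MeV
²³²₉₀Th has the higher binding energy per nucleon, so it is the more tightly bound nucleus.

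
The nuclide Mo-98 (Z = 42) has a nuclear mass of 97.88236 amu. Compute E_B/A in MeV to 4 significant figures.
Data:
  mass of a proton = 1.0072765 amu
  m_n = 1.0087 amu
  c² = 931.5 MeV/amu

8.654 MeV/nucleon

Z = 42, so N = A − Z = 98 − 42 = 56.
Total constituent mass: 42 × 1.0072765 + 56 × 1.0087 = 98.7928130 amu
Mass defect Δm = 98.7928130 − 97.88236 = 0.9104530 amu
Converting to energy: 0.9104530 amu × 931.5 MeV/amu = 848.087 MeV
Per nucleon: 848.087 / 98 = 8.654 MeV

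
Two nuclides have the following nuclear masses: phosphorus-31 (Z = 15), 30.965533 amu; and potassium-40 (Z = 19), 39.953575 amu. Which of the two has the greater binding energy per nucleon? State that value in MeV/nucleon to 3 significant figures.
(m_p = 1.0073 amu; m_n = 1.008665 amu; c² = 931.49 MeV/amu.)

potassium-40; 8.55 MeV/nucleon

phosphorus-31: Σm = 15(1.0073) + 16(1.008665) = 31.248140 amu; Δm = 0.282607 amu; E_B = 263.25 MeV; E_B/A = 8.492 MeV
potassium-40: Σm = 19(1.0073) + 21(1.008665) = 40.320665 amu; Δm = 0.367090 amu; E_B = 341.94 MeV; E_B/A = 8.549 MeV
potassium-40 has the higher binding energy per nucleon, so it is the more tightly bound nucleus.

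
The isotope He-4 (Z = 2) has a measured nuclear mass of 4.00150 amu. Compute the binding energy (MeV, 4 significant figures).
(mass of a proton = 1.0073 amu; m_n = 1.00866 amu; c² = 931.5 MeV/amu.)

Z = 2, so N = A − Z = 4 − 2 = 2.
Σm = 2·m_p + 2·m_n = 2.0146 + 2.01732 = 4.03192 amu
Mass defect Δm = 4.03192 − 4.00150 = 0.03042 amu
Converting to energy: 0.03042 amu × 931.5 MeV/amu = 28.3362 MeV

28.34 MeV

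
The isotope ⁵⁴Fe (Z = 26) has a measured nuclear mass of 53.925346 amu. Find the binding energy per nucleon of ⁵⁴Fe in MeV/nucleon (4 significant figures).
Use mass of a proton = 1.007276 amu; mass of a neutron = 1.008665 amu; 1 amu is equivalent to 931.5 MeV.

8.736 MeV/nucleon

The nucleus contains 26 protons and 54 − 26 = 28 neutrons.
Total constituent mass: 26 × 1.007276 + 28 × 1.008665 = 54.431796 amu
Mass defect Δm = 54.431796 − 53.925346 = 0.506450 amu
Converting to energy: 0.506450 amu × 931.5 MeV/amu = 471.758 MeV
Dividing by A = 54 gives 8.736 MeV per nucleon.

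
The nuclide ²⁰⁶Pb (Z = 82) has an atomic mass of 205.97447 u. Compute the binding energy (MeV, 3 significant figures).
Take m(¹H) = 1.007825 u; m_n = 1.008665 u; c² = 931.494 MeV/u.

1620 MeV

Mass of separated nucleons = 82(1.007825) + 124(1.008665) = 82.641650 + 125.074460 = 207.716110 u
Mass defect Δm = 207.716110 − 205.97447 = 1.741640 u
Converting to energy: 1.741640 u × 931.494 MeV/u = 1622.33 MeV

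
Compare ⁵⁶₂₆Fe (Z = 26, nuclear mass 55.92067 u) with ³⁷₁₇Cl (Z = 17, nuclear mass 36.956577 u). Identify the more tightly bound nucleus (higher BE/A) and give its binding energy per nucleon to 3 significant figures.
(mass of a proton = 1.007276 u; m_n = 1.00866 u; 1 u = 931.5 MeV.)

⁵⁶₂₆Fe: Σm = 26(1.007276) + 30(1.00866) = 56.448976 u; Δm = 0.528306 u; E_B = 492.12 MeV; E_B/A = 8.788 MeV
³⁷₁₇Cl: Σm = 17(1.007276) + 20(1.00866) = 37.296892 u; Δm = 0.340315 u; E_B = 317.00 MeV; E_B/A = 8.568 MeV
⁵⁶₂₆Fe has the higher binding energy per nucleon, so it is the more tightly bound nucleus.

⁵⁶₂₆Fe; 8.79 MeV/nucleon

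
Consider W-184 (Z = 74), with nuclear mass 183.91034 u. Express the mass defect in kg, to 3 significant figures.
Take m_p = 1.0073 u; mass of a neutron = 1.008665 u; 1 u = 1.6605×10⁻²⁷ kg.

2.63e-27 kg

Z = 74, so N = A − Z = 184 − 74 = 110.
Σm = 74·m_p + 110·m_n = 74.5402 + 110.953150 = 185.493350 u
Mass defect Δm = 185.493350 − 183.91034 = 1.583010 u
In SI units: 1.583010 u × 1.6605×10⁻²⁷ kg/u = 2.6286e-27 kg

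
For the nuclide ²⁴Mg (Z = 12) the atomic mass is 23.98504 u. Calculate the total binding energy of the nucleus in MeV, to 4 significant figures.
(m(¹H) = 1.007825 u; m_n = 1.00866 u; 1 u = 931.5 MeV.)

Σm = 12·m(¹H) + 12·m_n = 12.093900 + 12.10392 = 24.197820 u
The mass defect is 24.197820 − 23.98504 = 0.212780 u.
Binding energy = Δm·c² = 0.212780 × 931.5 MeV/u = 198.205 MeV

198.2 MeV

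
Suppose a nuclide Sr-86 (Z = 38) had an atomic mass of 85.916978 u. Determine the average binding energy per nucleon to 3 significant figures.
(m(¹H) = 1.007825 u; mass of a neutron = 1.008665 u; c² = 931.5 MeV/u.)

8.62 MeV/nucleon

Z = 38, so N = A − Z = 86 − 38 = 48.
Total constituent mass: 38 × 1.007825 + 48 × 1.008665 = 86.713270 u
The mass defect is 86.713270 − 85.916978 = 0.796292 u.
E_B = 0.796292 × 931.5 = 741.746 MeV
BE/A = 741.746 MeV / 86 = 8.62495 MeV/nucleon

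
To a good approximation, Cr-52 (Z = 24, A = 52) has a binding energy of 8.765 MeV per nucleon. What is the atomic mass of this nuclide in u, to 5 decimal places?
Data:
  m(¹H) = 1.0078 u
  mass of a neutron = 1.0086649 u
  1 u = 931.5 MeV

51.94052 u

Total binding energy = 52 × 8.765 = 455.780 MeV
Mass defect = 455.780 MeV / (931.5 MeV/u) = 0.4892968 u
Constituent mass = 24(1.0078) + 28(1.0086649) = 52.4298172 u
Atomic mass = 52.4298172 − 0.4892968 = 51.9405204 u ≈ 51.94052 u (to 5 decimal places)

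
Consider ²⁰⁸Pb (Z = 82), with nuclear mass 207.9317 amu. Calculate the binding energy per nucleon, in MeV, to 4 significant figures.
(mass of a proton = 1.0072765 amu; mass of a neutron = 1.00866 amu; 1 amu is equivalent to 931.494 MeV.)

With 82 protons and 126 neutrons (A = 208):
Σm = 82·m_p + 126·m_n = 82.5966730 + 127.09116 = 209.6878330 amu
Mass defect Δm = 209.6878330 − 207.9317 = 1.7561330 amu
Converting to energy: 1.7561330 amu × 931.494 MeV/amu = 1635.83 MeV
BE/A = 1635.83 MeV / 208 = 7.865 MeV/nucleon

7.865 MeV/nucleon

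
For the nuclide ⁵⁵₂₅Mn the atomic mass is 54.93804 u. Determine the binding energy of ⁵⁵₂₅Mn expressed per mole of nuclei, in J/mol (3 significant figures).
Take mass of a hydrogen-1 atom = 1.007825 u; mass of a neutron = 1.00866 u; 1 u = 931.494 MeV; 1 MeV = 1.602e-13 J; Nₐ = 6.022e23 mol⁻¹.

Z = 25, so N = A − Z = 55 − 25 = 30.
Σm = 25·m(¹H) + 30·m_n = 25.195625 + 30.25980 = 55.455425 u
Δm = 55.455425 − 54.93804 = 0.517385 u
Converting to energy: 0.517385 u × 931.494 MeV/u = 481.941 MeV
Per nucleus in joules: 481.941 MeV × 1.602e-13 J/MeV = 7.7207e-11 J
Per mole: 7.7207e-11 J × 6.022e23 mol⁻¹ = 4.6494e+13 J/mol

4.65e+13 J/mol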